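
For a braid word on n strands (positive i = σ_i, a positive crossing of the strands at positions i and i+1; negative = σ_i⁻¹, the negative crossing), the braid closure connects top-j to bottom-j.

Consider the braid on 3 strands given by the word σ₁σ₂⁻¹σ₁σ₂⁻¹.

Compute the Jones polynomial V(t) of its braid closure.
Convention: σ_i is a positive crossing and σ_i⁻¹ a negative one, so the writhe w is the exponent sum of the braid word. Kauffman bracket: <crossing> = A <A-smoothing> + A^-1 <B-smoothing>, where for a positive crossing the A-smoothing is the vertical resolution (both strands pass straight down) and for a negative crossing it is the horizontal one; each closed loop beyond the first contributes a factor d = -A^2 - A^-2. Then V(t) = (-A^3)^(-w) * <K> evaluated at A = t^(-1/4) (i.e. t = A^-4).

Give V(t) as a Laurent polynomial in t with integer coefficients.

Braid: s1 s2^-1 s1 s2^-1 on 3 strands, 4 crossings.
Writhe w = (#positive) - (#negative) = 2 - 2 = 0.
Computing the Kauffman bracket via state sum. There are 2^4 = 16 states.
Smooth each crossing (0=||, 1=⌣⌢); contribution A^(Σ sign_k(1-2s_k)) * d^(L-1).
  state 0000: A-exp=+0, loops=3, term = A^0 * d^2
  state 0001: A-exp=+2, loops=2, term = A^2 * d^1
  state 0010: A-exp=-2, loops=2, term = A^-2 * d^1
  state 0011: A-exp=+0, loops=1, term = A^0 * d^0
  state 0100: A-exp=+2, loops=2, term = A^2 * d^1
  state 0101: A-exp=+4, loops=3, term = A^4 * d^2
  state 0110: A-exp=+0, loops=1, term = A^0 * d^0
  state 0111: A-exp=+2, loops=2, term = A^2 * d^1
  state 1000: A-exp=-2, loops=2, term = A^-2 * d^1
  state 1001: A-exp=+0, loops=1, term = A^0 * d^0
  state 1010: A-exp=-4, loops=3, term = A^-4 * d^2
  state 1011: A-exp=-2, loops=2, term = A^-2 * d^1
  state 1100: A-exp=+0, loops=1, term = A^0 * d^0
  state 1101: A-exp=+2, loops=2, term = A^2 * d^1
  state 1110: A-exp=-2, loops=2, term = A^-2 * d^1
  state 1111: A-exp=+0, loops=1, term = A^0 * d^0
Collect the terms by A-exponent (count of states per loop number):
Powers of d = -A^2 - A^-2: d^2 = A^4 + 2 + A^-4.
  A^4 * (d^2) = A^8 + 2*A^4 + 1
  A^2 * (4*d) = -4*A^4 - 4
  A^0 * (5 + d^2) = A^4 + 7 + A^-4
  A^-2 * (4*d) = -4 - 4*A^-4
  A^-4 * (d^2) = 1 + 2*A^-4 + A^-8
Summing the groups: <K> = A^8 - A^4 + 1 - A^-4 + A^-8
Normalise by the writhe: (-A^3)^(-w) = (-A^3)^(0) = 1, so f(A) = 1 * <K> = A^8 - A^4 + 1 - A^-4 + A^-8.
Substitute A = t^(-1/4), i.e. A^e → t^(-e/4): V(t) = t^2 - t + 1 - t^-1 + t^-2

Answer: t^2 - t + 1 - t^-1 + t^-2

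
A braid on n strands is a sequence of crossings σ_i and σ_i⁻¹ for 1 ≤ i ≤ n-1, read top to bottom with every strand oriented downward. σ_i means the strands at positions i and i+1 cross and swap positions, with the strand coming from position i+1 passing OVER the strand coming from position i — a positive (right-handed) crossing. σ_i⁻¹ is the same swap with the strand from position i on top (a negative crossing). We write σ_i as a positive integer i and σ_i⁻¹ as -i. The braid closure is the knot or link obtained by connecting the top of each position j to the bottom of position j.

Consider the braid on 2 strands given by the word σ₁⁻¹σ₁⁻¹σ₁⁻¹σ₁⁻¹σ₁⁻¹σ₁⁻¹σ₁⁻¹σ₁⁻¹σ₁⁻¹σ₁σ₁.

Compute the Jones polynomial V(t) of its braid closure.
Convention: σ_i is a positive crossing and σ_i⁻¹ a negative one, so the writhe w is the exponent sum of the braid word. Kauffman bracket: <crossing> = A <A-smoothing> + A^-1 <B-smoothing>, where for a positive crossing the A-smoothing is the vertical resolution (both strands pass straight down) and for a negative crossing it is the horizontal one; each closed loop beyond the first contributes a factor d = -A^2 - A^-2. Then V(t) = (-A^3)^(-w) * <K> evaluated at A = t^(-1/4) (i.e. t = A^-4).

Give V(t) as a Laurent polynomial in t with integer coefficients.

The presented braid s1^-1 s1^-1 s1^-1 s1^-1 s1^-1 s1^-1 s1^-1 s1^-1 s1^-1 s1 s1 on 2 strands reduces by inverse Markov moves (closure unchanged at each step):
  Deconjugate: the word is γ·β·γ⁻¹ with γ = s1^-1 s1^-1 (prefix) and γ⁻¹ = s1 s1 (suffix); strip both.
Reduced to β = s1^-1 s1^-1 s1^-1 s1^-1 s1^-1 s1^-1 s1^-1 on 2 strands, 7 crossings.
Compute on β:
Braid: s1^-1 s1^-1 s1^-1 s1^-1 s1^-1 s1^-1 s1^-1 on 2 strands, 7 crossings.
Writhe w = (#positive) - (#negative) = 0 - 7 = -7.
Computing the Kauffman bracket via state sum. There are 2^7 = 128 states.
Each crossing splits two ways (0=vertical, 1=horizontal). The state's weight is A^(#A-smoothings - #B-smoothings) * d^(loops - 1).
Tabulate the states by total A-exponent and number of loops L (A-exp: L × count):
  A^7: L=7 ×1
  A^5: L=6 ×7
  A^3: L=5 ×21
  A^1: L=4 ×35
  A^-1: L=3 ×35
  A^-3: L=2 ×21
  A^-5: L=1 ×7
  A^-7: L=2 ×1
Each group contributes A^e * Σ count * d^(L-1):
Powers of d = -A^2 - A^-2: d^2 = A^4 + 2 + A^-4; d^3 = -A^6 - 3*A^2 - 3*A^-2 - A^-6; d^4 = A^8 + 4*A^4 + 6 + 4*A^-4 + A^-8; d^5 = -A^10 - 5*A^6 - 10*A^2 - 10*A^-2 - 5*A^-6 - A^-10; d^6 = A^12 + 6*A^8 + 15*A^4 + 20 + 15*A^-4 + 6*A^-8 + A^-12.
  A^7 * (d^6) = A^19 + 6*A^15 + 15*A^11 + 20*A^7 + 15*A^3 + 6*A^-1 + A^-5
  A^5 * (7*d^5) = -7*A^15 - 35*A^11 - 70*A^7 - 70*A^3 - 35*A^-1 - 7*A^-5
  A^3 * (21*d^4) = 21*A^11 + 84*A^7 + 126*A^3 + 84*A^-1 + 21*A^-5
  A^1 * (35*d^3) = -35*A^7 - 105*A^3 - 105*A^-1 - 35*A^-5
  A^-1 * (35*d^2) = 35*A^3 + 70*A^-1 + 35*A^-5
  A^-3 * (21*d) = -21*A^-1 - 21*A^-5
  A^-5 * (7) = 7*A^-5
  A^-7 * (d) = -A^-5 - A^-9
Summing the groups: <K> = A^19 - A^15 + A^11 - A^7 + A^3 - A^-1 - A^-9
Normalise by the writhe: (-A^3)^(-w) = (-A^3)^(7) = -A^21, so f(A) = -A^21 * <K> = -A^40 + A^36 - A^32 + A^28 - A^24 + A^20 + A^12.
Substitute A = t^(-1/4), i.e. A^e → t^(-e/4): V(t) = t^-3 + t^-5 - t^-6 + t^-7 - t^-8 + t^-9 - t^-10

Answer: t^-3 + t^-5 - t^-6 + t^-7 - t^-8 + t^-9 - t^-10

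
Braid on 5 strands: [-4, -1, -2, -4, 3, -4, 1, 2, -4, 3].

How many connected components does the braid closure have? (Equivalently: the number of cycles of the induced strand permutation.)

3

Derivation:
Track the strand permutation on 5 strands, starting from identity.
  step 1: s4^-1 swaps positions 4,5 -> [1 2 3 5 4]
  step 2: s1^-1 swaps positions 1,2 -> [2 1 3 5 4]
  step 3: s2^-1 swaps positions 2,3 -> [2 3 1 5 4]
  step 4: s4^-1 swaps positions 4,5 -> [2 3 1 4 5]
  step 5: s3 swaps positions 3,4 -> [2 3 4 1 5]
  step 6: s4^-1 swaps positions 4,5 -> [2 3 4 5 1]
  step 7: s1 swaps positions 1,2 -> [3 2 4 5 1]
  step 8: s2 swaps positions 2,3 -> [3 4 2 5 1]
  step 9: s4^-1 swaps positions 4,5 -> [3 4 2 1 5]
  step 10: s3 swaps positions 3,4 -> [3 4 1 2 5]
Final permutation (position -> original strand): [3 4 1 2 5]
Closure components = cycle count of this permutation = 3.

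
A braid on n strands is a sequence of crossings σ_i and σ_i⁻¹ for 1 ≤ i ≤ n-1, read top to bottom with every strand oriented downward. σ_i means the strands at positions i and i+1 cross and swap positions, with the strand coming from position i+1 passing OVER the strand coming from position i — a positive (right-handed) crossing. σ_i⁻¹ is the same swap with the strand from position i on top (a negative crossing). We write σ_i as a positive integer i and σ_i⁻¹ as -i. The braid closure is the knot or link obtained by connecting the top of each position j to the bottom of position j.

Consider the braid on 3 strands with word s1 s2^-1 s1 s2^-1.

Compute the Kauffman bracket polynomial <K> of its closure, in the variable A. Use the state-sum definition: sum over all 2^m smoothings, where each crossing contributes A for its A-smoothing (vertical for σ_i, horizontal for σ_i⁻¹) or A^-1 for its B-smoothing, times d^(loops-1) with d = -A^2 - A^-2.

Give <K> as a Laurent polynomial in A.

A^8 - A^4 + 1 - A^-4 + A^-8

Derivation:
Braid: s1 s2^-1 s1 s2^-1 on 3 strands, 4 crossings.
Writhe w = (#positive) - (#negative) = 2 - 2 = 0.
Enumerate smoothing states for the bracket polynomial. There are 2^4 = 16 states.
Smooth each crossing (0=||, 1=⌣⌢); contribution A^(Σ sign_k(1-2s_k)) * d^(L-1).
  state 0000: A-exp=+0, loops=3, term = A^0 * d^2
  state 0001: A-exp=+2, loops=2, term = A^2 * d^1
  state 0010: A-exp=-2, loops=2, term = A^-2 * d^1
  state 0011: A-exp=+0, loops=1, term = A^0 * d^0
  state 0100: A-exp=+2, loops=2, term = A^2 * d^1
  state 0101: A-exp=+4, loops=3, term = A^4 * d^2
  state 0110: A-exp=+0, loops=1, term = A^0 * d^0
  state 0111: A-exp=+2, loops=2, term = A^2 * d^1
  state 1000: A-exp=-2, loops=2, term = A^-2 * d^1
  state 1001: A-exp=+0, loops=1, term = A^0 * d^0
  state 1010: A-exp=-4, loops=3, term = A^-4 * d^2
  state 1011: A-exp=-2, loops=2, term = A^-2 * d^1
  state 1100: A-exp=+0, loops=1, term = A^0 * d^0
  state 1101: A-exp=+2, loops=2, term = A^2 * d^1
  state 1110: A-exp=-2, loops=2, term = A^-2 * d^1
  state 1111: A-exp=+0, loops=1, term = A^0 * d^0
Collect the terms by A-exponent (count of states per loop number):
Powers of d = -A^2 - A^-2: d^2 = A^4 + 2 + A^-4.
  A^4 * (d^2) = A^8 + 2*A^4 + 1
  A^2 * (4*d) = -4*A^4 - 4
  A^0 * (5 + d^2) = A^4 + 7 + A^-4
  A^-2 * (4*d) = -4 - 4*A^-4
  A^-4 * (d^2) = 1 + 2*A^-4 + A^-8
Summing the groups: <K> = A^8 - A^4 + 1 - A^-4 + A^-8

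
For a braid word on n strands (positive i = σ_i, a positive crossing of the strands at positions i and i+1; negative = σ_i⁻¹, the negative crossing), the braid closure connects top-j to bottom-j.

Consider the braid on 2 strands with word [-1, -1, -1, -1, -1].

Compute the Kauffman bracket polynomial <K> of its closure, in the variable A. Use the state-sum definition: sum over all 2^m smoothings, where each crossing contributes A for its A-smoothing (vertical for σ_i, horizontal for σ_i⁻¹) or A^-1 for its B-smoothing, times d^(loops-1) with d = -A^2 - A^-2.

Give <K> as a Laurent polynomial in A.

Braid: s1^-1 s1^-1 s1^-1 s1^-1 s1^-1 on 2 strands, 5 crossings.
Writhe w = (#positive) - (#negative) = 0 - 5 = -5.
State-sum expansion of <K>. There are 2^5 = 32 states.
For each crossing: s=0 is the vertical smoothing, s=1 horizontal. Crossing k contributes A^(sign_k * (1 - 2*s_k)); loop factor d = -A^2 - A^-2.
  state 00000: A-exp=-5, loops=2, term = A^-5 * d^1
  state 00001: A-exp=-3, loops=1, term = A^-3 * d^0
  state 00010: A-exp=-3, loops=1, term = A^-3 * d^0
  state 00011: A-exp=-1, loops=2, term = A^-1 * d^1
  state 00100: A-exp=-3, loops=1, term = A^-3 * d^0
  state 00101: A-exp=-1, loops=2, term = A^-1 * d^1
  state 00110: A-exp=-1, loops=2, term = A^-1 * d^1
  state 00111: A-exp=+1, loops=3, term = A^1 * d^2
  state 01000: A-exp=-3, loops=1, term = A^-3 * d^0
  state 01001: A-exp=-1, loops=2, term = A^-1 * d^1
  state 01010: A-exp=-1, loops=2, term = A^-1 * d^1
  state 01011: A-exp=+1, loops=3, term = A^1 * d^2
  state 01100: A-exp=-1, loops=2, term = A^-1 * d^1
  state 01101: A-exp=+1, loops=3, term = A^1 * d^2
  state 01110: A-exp=+1, loops=3, term = A^1 * d^2
  state 01111: A-exp=+3, loops=4, term = A^3 * d^3
  state 10000: A-exp=-3, loops=1, term = A^-3 * d^0
  state 10001: A-exp=-1, loops=2, term = A^-1 * d^1
  state 10010: A-exp=-1, loops=2, term = A^-1 * d^1
  state 10011: A-exp=+1, loops=3, term = A^1 * d^2
  state 10100: A-exp=-1, loops=2, term = A^-1 * d^1
  state 10101: A-exp=+1, loops=3, term = A^1 * d^2
  state 10110: A-exp=+1, loops=3, term = A^1 * d^2
  state 10111: A-exp=+3, loops=4, term = A^3 * d^3
  state 11000: A-exp=-1, loops=2, term = A^-1 * d^1
  state 11001: A-exp=+1, loops=3, term = A^1 * d^2
  state 11010: A-exp=+1, loops=3, term = A^1 * d^2
  state 11011: A-exp=+3, loops=4, term = A^3 * d^3
  state 11100: A-exp=+1, loops=3, term = A^1 * d^2
  state 11101: A-exp=+3, loops=4, term = A^3 * d^3
  state 11110: A-exp=+3, loops=4, term = A^3 * d^3
  state 11111: A-exp=+5, loops=5, term = A^5 * d^4
Collect the terms by A-exponent (count of states per loop number):
Powers of d = -A^2 - A^-2: d^2 = A^4 + 2 + A^-4; d^3 = -A^6 - 3*A^2 - 3*A^-2 - A^-6; d^4 = A^8 + 4*A^4 + 6 + 4*A^-4 + A^-8.
  A^5 * (d^4) = A^13 + 4*A^9 + 6*A^5 + 4*A + A^-3
  A^3 * (5*d^3) = -5*A^9 - 15*A^5 - 15*A - 5*A^-3
  A^1 * (10*d^2) = 10*A^5 + 20*A + 10*A^-3
  A^-1 * (10*d) = -10*A - 10*A^-3
  A^-3 * (5) = 5*A^-3
  A^-5 * (d) = -A^-3 - A^-7
Summing the groups: <K> = A^13 - A^9 + A^5 - A - A^-7

Answer: A^13 - A^9 + A^5 - A - A^-7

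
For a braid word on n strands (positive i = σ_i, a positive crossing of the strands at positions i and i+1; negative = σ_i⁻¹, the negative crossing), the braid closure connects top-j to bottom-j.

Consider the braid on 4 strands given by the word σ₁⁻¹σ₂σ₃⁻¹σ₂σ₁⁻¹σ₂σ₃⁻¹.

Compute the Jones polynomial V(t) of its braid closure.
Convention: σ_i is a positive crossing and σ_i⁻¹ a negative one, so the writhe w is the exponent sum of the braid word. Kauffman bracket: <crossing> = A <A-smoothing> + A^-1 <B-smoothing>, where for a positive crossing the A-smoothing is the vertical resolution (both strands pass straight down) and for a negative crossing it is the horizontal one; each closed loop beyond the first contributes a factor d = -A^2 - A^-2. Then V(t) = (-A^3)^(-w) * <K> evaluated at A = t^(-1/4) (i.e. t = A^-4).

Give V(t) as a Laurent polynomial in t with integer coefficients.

-t^3 + 3*t^2 - 3*t + 4 - 4*t^-1 + 3*t^-2 - 2*t^-3 + t^-4

Derivation:
Braid: s1^-1 s2 s3^-1 s2 s1^-1 s2 s3^-1 on 4 strands, 7 crossings.
Writhe w = (#positive) - (#negative) = 3 - 4 = -1.
Computing the Kauffman bracket via state sum. There are 2^7 = 128 states.
Each crossing splits two ways (0=vertical, 1=horizontal). The state's weight is A^(#A-smoothings - #B-smoothings) * d^(loops - 1).
Tabulate the states by total A-exponent and number of loops L (A-exp: L × count):
  A^7: L=4 ×1
  A^5: L=3 ×7
  A^3: L=2 ×19, L=4 ×2
  A^1: L=1 ×21, L=3 ×14
  A^-1: L=2 ×32, L=4 ×3
  A^-3: L=3 ×21
  A^-5: L=4 ×7
  A^-7: L=5 ×1
Each group contributes A^e * Σ count * d^(L-1):
Powers of d = -A^2 - A^-2: d^2 = A^4 + 2 + A^-4; d^3 = -A^6 - 3*A^2 - 3*A^-2 - A^-6; d^4 = A^8 + 4*A^4 + 6 + 4*A^-4 + A^-8.
  A^7 * (d^3) = -A^13 - 3*A^9 - 3*A^5 - A
  A^5 * (7*d^2) = 7*A^9 + 14*A^5 + 7*A
  A^3 * (19*d + 2*d^3) = -2*A^9 - 25*A^5 - 25*A - 2*A^-3
  A^1 * (21 + 14*d^2) = 14*A^5 + 49*A + 14*A^-3
  A^-1 * (32*d + 3*d^3) = -3*A^5 - 41*A - 41*A^-3 - 3*A^-7
  A^-3 * (21*d^2) = 21*A + 42*A^-3 + 21*A^-7
  A^-5 * (7*d^3) = -7*A - 21*A^-3 - 21*A^-7 - 7*A^-11
  A^-7 * (d^4) = A + 4*A^-3 + 6*A^-7 + 4*A^-11 + A^-15
Summing the groups: <K> = -A^13 + 2*A^9 - 3*A^5 + 4*A - 4*A^-3 + 3*A^-7 - 3*A^-11 + A^-15
Normalise by the writhe: (-A^3)^(-w) = (-A^3)^(1) = -A^3, so f(A) = -A^3 * <K> = A^16 - 2*A^12 + 3*A^8 - 4*A^4 + 4 - 3*A^-4 + 3*A^-8 - A^-12.
Substitute A = t^(-1/4), i.e. A^e → t^(-e/4): V(t) = -t^3 + 3*t^2 - 3*t + 4 - 4*t^-1 + 3*t^-2 - 2*t^-3 + t^-4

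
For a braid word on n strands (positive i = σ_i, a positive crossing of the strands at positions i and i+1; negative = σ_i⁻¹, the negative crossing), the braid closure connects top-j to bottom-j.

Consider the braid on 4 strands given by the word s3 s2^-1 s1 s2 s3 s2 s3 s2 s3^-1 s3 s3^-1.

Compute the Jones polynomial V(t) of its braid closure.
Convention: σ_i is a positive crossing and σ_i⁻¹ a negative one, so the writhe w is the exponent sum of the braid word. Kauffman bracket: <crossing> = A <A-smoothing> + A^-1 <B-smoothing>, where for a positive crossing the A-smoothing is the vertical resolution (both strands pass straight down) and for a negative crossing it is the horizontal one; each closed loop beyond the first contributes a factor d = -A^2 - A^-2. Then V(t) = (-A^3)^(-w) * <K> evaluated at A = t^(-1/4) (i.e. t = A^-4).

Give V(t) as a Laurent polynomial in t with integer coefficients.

The presented braid s3 s2^-1 s1 s2 s3 s2 s3 s2 s3^-1 s3 s3^-1 on 4 strands reduces by inverse Markov moves (closure unchanged at each step):
  Deconjugate: the word is γ·β·γ⁻¹ with γ = s3 (prefix) and γ⁻¹ = s3^-1 (suffix); strip both.
Reduced to β = s2^-1 s1 s2 s3 s2 s3 s2 s3^-1 s3 on 4 strands, 9 crossings.
Compute on β:
First cancel adjacent σ_i σ_i⁻¹ pairs (Reidemeister II — same braid, same closure): s2^-1 s1 s2 s3 s2 s3 s2 s3^-1 s3 → s2^-1 s1 s2 s3 s2 s3 s2.
Braid: s2^-1 s1 s2 s3 s2 s3 s2 on 4 strands, 7 crossings.
Writhe w = (#positive) - (#negative) = 6 - 1 = 5.
State-sum expansion of <K>. There are 2^7 = 128 states.
Each crossing splits two ways (0=vertical, 1=horizontal). The state's weight is A^(#A-smoothings - #B-smoothings) * d^(loops - 1).
Tabulate the states by total A-exponent and number of loops L (A-exp: L × count):
  A^7: L=3 ×1
  A^5: L=2 ×3, L=4 ×4
  A^3: L=1 ×2, L=3 ×16, L=5 ×3
  A^1: L=2 ×19, L=4 ×15, L=6 ×1
  A^-1: L=1 ×7, L=3 ×23, L=5 ×5
  A^-3: L=2 ×13, L=4 ×8
  A^-5: L=1 ×2, L=3 ×5
  A^-7: L=2 ×1
Each group contributes A^e * Σ count * d^(L-1):
Powers of d = -A^2 - A^-2: d^2 = A^4 + 2 + A^-4; d^3 = -A^6 - 3*A^2 - 3*A^-2 - A^-6; d^4 = A^8 + 4*A^4 + 6 + 4*A^-4 + A^-8; d^5 = -A^10 - 5*A^6 - 10*A^2 - 10*A^-2 - 5*A^-6 - A^-10.
  A^7 * (d^2) = A^11 + 2*A^7 + A^3
  A^5 * (3*d + 4*d^3) = -4*A^11 - 15*A^7 - 15*A^3 - 4*A^-1
  A^3 * (2 + 16*d^2 + 3*d^4) = 3*A^11 + 28*A^7 + 52*A^3 + 28*A^-1 + 3*A^-5
  A^1 * (19*d + 15*d^3 + d^5) = -A^11 - 20*A^7 - 74*A^3 - 74*A^-1 - 20*A^-5 - A^-9
  A^-1 * (7 + 23*d^2 + 5*d^4) = 5*A^7 + 43*A^3 + 83*A^-1 + 43*A^-5 + 5*A^-9
  A^-3 * (13*d + 8*d^3) = -8*A^3 - 37*A^-1 - 37*A^-5 - 8*A^-9
  A^-5 * (2 + 5*d^2) = 5*A^-1 + 12*A^-5 + 5*A^-9
  A^-7 * (d) = -A^-5 - A^-9
Summing the groups: <K> = -A^11 - A^3 + A^-1
Normalise by the writhe: (-A^3)^(-w) = (-A^3)^(-5) = -A^-15, so f(A) = -A^-15 * <K> = A^-4 + A^-12 - A^-16.
Substitute A = t^(-1/4), i.e. A^e → t^(-e/4): V(t) = -t^4 + t^3 + t

Answer: -t^4 + t^3 + t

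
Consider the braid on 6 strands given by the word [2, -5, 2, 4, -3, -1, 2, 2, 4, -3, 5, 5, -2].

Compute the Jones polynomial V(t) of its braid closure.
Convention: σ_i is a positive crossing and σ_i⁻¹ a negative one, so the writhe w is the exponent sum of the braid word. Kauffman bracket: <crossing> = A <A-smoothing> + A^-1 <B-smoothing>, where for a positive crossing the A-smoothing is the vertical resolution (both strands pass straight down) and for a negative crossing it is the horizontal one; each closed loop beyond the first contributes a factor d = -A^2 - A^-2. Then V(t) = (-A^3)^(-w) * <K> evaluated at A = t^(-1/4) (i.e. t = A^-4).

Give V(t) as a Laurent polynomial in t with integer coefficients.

The presented braid s2 s5^-1 s2 s4 s3^-1 s1^-1 s2 s2 s4 s3^-1 s5 s5 s2^-1 on 6 strands reduces by inverse Markov moves (closure unchanged at each step):
  Deconjugate: the word is γ·β·γ⁻¹ with γ = s2 s5^-1 (prefix) and γ⁻¹ = s5 s2^-1 (suffix); strip both.
  Destabilize: the word has the form β·s5 where s5 occurs only as the final letter (β ∈ B_5); drop it and the last strand → 5 strands.
Reduced to β = s2 s4 s3^-1 s1^-1 s2 s2 s4 s3^-1 on 5 strands, 8 crossings.
Compute on β:
Braid: s2 s4 s3^-1 s1^-1 s2 s2 s4 s3^-1 on 5 strands, 8 crossings.
Writhe w = (#positive) - (#negative) = 5 - 3 = 2.
Computing the Kauffman bracket via state sum. There are 2^8 = 256 states.
Smooth each crossing (0=||, 1=⌣⌢); contribution A^(Σ sign_k(1-2s_k)) * d^(L-1).
Tabulate the states by total A-exponent and number of loops L (A-exp: L × count):
  A^8: L=4 ×1
  A^6: L=3 ×7, L=5 ×1
  A^4: L=2 ×19, L=4 ×9
  A^2: L=1 ×19, L=3 ×35, L=5 ×2
  A^0: L=2 ×48, L=4 ×22
  A^-2: L=3 ×49, L=5 ×7
  A^-4: L=4 ×27, L=6 ×1
  A^-6: L=5 ×8
  A^-8: L=6 ×1
Each group contributes A^e * Σ count * d^(L-1):
Powers of d = -A^2 - A^-2: d^2 = A^4 + 2 + A^-4; d^3 = -A^6 - 3*A^2 - 3*A^-2 - A^-6; d^4 = A^8 + 4*A^4 + 6 + 4*A^-4 + A^-8; d^5 = -A^10 - 5*A^6 - 10*A^2 - 10*A^-2 - 5*A^-6 - A^-10.
  A^8 * (d^3) = -A^14 - 3*A^10 - 3*A^6 - A^2
  A^6 * (7*d^2 + d^4) = A^14 + 11*A^10 + 20*A^6 + 11*A^2 + A^-2
  A^4 * (19*d + 9*d^3) = -9*A^10 - 46*A^6 - 46*A^2 - 9*A^-2
  A^2 * (19 + 35*d^2 + 2*d^4) = 2*A^10 + 43*A^6 + 101*A^2 + 43*A^-2 + 2*A^-6
  A^0 * (48*d + 22*d^3) = -22*A^6 - 114*A^2 - 114*A^-2 - 22*A^-6
  A^-2 * (49*d^2 + 7*d^4) = 7*A^6 + 77*A^2 + 140*A^-2 + 77*A^-6 + 7*A^-10
  A^-4 * (27*d^3 + d^5) = -A^6 - 32*A^2 - 91*A^-2 - 91*A^-6 - 32*A^-10 - A^-14
  A^-6 * (8*d^4) = 8*A^2 + 32*A^-2 + 48*A^-6 + 32*A^-10 + 8*A^-14
  A^-8 * (d^5) = -A^2 - 5*A^-2 - 10*A^-6 - 10*A^-10 - 5*A^-14 - A^-18
Summing the groups: <K> = A^10 - 2*A^6 + 3*A^2 - 3*A^-2 + 4*A^-6 - 3*A^-10 + 2*A^-14 - A^-18
Normalise by the writhe: (-A^3)^(-w) = (-A^3)^(-2) = A^-6, so f(A) = A^-6 * <K> = A^4 - 2 + 3*A^-4 - 3*A^-8 + 4*A^-12 - 3*A^-16 + 2*A^-20 - A^-24.
Substitute A = t^(-1/4), i.e. A^e → t^(-e/4): V(t) = -t^6 + 2*t^5 - 3*t^4 + 4*t^3 - 3*t^2 + 3*t - 2 + t^-1

Answer: -t^6 + 2*t^5 - 3*t^4 + 4*t^3 - 3*t^2 + 3*t - 2 + t^-1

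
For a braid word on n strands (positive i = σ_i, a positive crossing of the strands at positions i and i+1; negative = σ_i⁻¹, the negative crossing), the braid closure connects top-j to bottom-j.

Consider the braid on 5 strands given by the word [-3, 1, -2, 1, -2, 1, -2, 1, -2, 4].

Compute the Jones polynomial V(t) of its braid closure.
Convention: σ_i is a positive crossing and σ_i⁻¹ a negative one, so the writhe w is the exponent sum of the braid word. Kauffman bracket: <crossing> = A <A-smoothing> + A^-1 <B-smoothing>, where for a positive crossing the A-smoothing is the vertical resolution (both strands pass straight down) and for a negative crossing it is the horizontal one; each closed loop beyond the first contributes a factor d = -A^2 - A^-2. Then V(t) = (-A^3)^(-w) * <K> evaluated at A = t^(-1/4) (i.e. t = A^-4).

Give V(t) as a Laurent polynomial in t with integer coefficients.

The presented braid s3^-1 s1 s2^-1 s1 s2^-1 s1 s2^-1 s1 s2^-1 s4 on 5 strands reduces by inverse Markov moves (closure unchanged at each step):
  Destabilize: the word has the form β·s4 where s4 occurs only as the final letter (β ∈ B_4); drop it and the last strand → 4 strands.
Reduced to β = s3^-1 s1 s2^-1 s1 s2^-1 s1 s2^-1 s1 s2^-1 on 4 strands, 9 crossings.
Compute on β:
Braid: s3^-1 s1 s2^-1 s1 s2^-1 s1 s2^-1 s1 s2^-1 on 4 strands, 9 crossings.
Writhe w = (#positive) - (#negative) = 4 - 5 = -1.
Enumerate smoothing states for the bracket polynomial. There are 2^9 = 512 states.
Each crossing splits two ways (0=vertical, 1=horizontal). The state's weight is A^(#A-smoothings - #B-smoothings) * d^(loops - 1).
Tabulate the states by total A-exponent and number of loops L (A-exp: L × count):
  A^9: L=5 ×1
  A^7: L=4 ×8, L=6 ×1
  A^5: L=3 ×28, L=5 ×8
  A^3: L=2 ×52, L=4 ×32
  A^1: L=1 ×45, L=3 ×77, L=5 ×4
  A^-1: L=2 ×97, L=4 ×29
  A^-3: L=3 ×80, L=5 ×4
  A^-5: L=4 ×36
  A^-7: L=5 ×9
  A^-9: L=6 ×1
Each group contributes A^e * Σ count * d^(L-1):
Powers of d = -A^2 - A^-2: d^2 = A^4 + 2 + A^-4; d^3 = -A^6 - 3*A^2 - 3*A^-2 - A^-6; d^4 = A^8 + 4*A^4 + 6 + 4*A^-4 + A^-8; d^5 = -A^10 - 5*A^6 - 10*A^2 - 10*A^-2 - 5*A^-6 - A^-10.
  A^9 * (d^4) = A^17 + 4*A^13 + 6*A^9 + 4*A^5 + A
  A^7 * (8*d^3 + d^5) = -A^17 - 13*A^13 - 34*A^9 - 34*A^5 - 13*A - A^-3
  A^5 * (28*d^2 + 8*d^4) = 8*A^13 + 60*A^9 + 104*A^5 + 60*A + 8*A^-3
  A^3 * (52*d + 32*d^3) = -32*A^9 - 148*A^5 - 148*A - 32*A^-3
  A^1 * (45 + 77*d^2 + 4*d^4) = 4*A^9 + 93*A^5 + 223*A + 93*A^-3 + 4*A^-7
  A^-1 * (97*d + 29*d^3) = -29*A^5 - 184*A - 184*A^-3 - 29*A^-7
  A^-3 * (80*d^2 + 4*d^4) = 4*A^5 + 96*A + 184*A^-3 + 96*A^-7 + 4*A^-11
  A^-5 * (36*d^3) = -36*A - 108*A^-3 - 108*A^-7 - 36*A^-11
  A^-7 * (9*d^4) = 9*A + 36*A^-3 + 54*A^-7 + 36*A^-11 + 9*A^-15
  A^-9 * (d^5) = -A - 5*A^-3 - 10*A^-7 - 10*A^-11 - 5*A^-15 - A^-19
Summing the groups: <K> = -A^13 + 4*A^9 - 6*A^5 + 7*A - 9*A^-3 + 7*A^-7 - 6*A^-11 + 4*A^-15 - A^-19
Normalise by the writhe: (-A^3)^(-w) = (-A^3)^(1) = -A^3, so f(A) = -A^3 * <K> = A^16 - 4*A^12 + 6*A^8 - 7*A^4 + 9 - 7*A^-4 + 6*A^-8 - 4*A^-12 + A^-16.
Substitute A = t^(-1/4), i.e. A^e → t^(-e/4): V(t) = t^4 - 4*t^3 + 6*t^2 - 7*t + 9 - 7*t^-1 + 6*t^-2 - 4*t^-3 + t^-4

Answer: t^4 - 4*t^3 + 6*t^2 - 7*t + 9 - 7*t^-1 + 6*t^-2 - 4*t^-3 + t^-4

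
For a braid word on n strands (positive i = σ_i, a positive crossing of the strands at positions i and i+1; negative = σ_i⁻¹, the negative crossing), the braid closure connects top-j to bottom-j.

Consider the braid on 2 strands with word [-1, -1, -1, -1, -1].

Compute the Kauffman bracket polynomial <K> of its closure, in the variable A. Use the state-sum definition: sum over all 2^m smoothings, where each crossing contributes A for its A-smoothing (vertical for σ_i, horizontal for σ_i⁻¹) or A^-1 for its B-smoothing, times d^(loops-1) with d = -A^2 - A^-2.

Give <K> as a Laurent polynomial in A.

Braid: s1^-1 s1^-1 s1^-1 s1^-1 s1^-1 on 2 strands, 5 crossings.
Writhe w = (#positive) - (#negative) = 0 - 5 = -5.
Enumerate smoothing states for the bracket polynomial. There are 2^5 = 32 states.
For each crossing: s=0 is the vertical smoothing, s=1 horizontal. Crossing k contributes A^(sign_k * (1 - 2*s_k)); loop factor d = -A^2 - A^-2.
  state 00000: A-exp=-5, loops=2, term = A^-5 * d^1
  state 00001: A-exp=-3, loops=1, term = A^-3 * d^0
  state 00010: A-exp=-3, loops=1, term = A^-3 * d^0
  state 00011: A-exp=-1, loops=2, term = A^-1 * d^1
  state 00100: A-exp=-3, loops=1, term = A^-3 * d^0
  state 00101: A-exp=-1, loops=2, term = A^-1 * d^1
  state 00110: A-exp=-1, loops=2, term = A^-1 * d^1
  state 00111: A-exp=+1, loops=3, term = A^1 * d^2
  state 01000: A-exp=-3, loops=1, term = A^-3 * d^0
  state 01001: A-exp=-1, loops=2, term = A^-1 * d^1
  state 01010: A-exp=-1, loops=2, term = A^-1 * d^1
  state 01011: A-exp=+1, loops=3, term = A^1 * d^2
  state 01100: A-exp=-1, loops=2, term = A^-1 * d^1
  state 01101: A-exp=+1, loops=3, term = A^1 * d^2
  state 01110: A-exp=+1, loops=3, term = A^1 * d^2
  state 01111: A-exp=+3, loops=4, term = A^3 * d^3
  state 10000: A-exp=-3, loops=1, term = A^-3 * d^0
  state 10001: A-exp=-1, loops=2, term = A^-1 * d^1
  state 10010: A-exp=-1, loops=2, term = A^-1 * d^1
  state 10011: A-exp=+1, loops=3, term = A^1 * d^2
  state 10100: A-exp=-1, loops=2, term = A^-1 * d^1
  state 10101: A-exp=+1, loops=3, term = A^1 * d^2
  state 10110: A-exp=+1, loops=3, term = A^1 * d^2
  state 10111: A-exp=+3, loops=4, term = A^3 * d^3
  state 11000: A-exp=-1, loops=2, term = A^-1 * d^1
  state 11001: A-exp=+1, loops=3, term = A^1 * d^2
  state 11010: A-exp=+1, loops=3, term = A^1 * d^2
  state 11011: A-exp=+3, loops=4, term = A^3 * d^3
  state 11100: A-exp=+1, loops=3, term = A^1 * d^2
  state 11101: A-exp=+3, loops=4, term = A^3 * d^3
  state 11110: A-exp=+3, loops=4, term = A^3 * d^3
  state 11111: A-exp=+5, loops=5, term = A^5 * d^4
Collect the terms by A-exponent (count of states per loop number):
Powers of d = -A^2 - A^-2: d^2 = A^4 + 2 + A^-4; d^3 = -A^6 - 3*A^2 - 3*A^-2 - A^-6; d^4 = A^8 + 4*A^4 + 6 + 4*A^-4 + A^-8.
  A^5 * (d^4) = A^13 + 4*A^9 + 6*A^5 + 4*A + A^-3
  A^3 * (5*d^3) = -5*A^9 - 15*A^5 - 15*A - 5*A^-3
  A^1 * (10*d^2) = 10*A^5 + 20*A + 10*A^-3
  A^-1 * (10*d) = -10*A - 10*A^-3
  A^-3 * (5) = 5*A^-3
  A^-5 * (d) = -A^-3 - A^-7
Summing the groups: <K> = A^13 - A^9 + A^5 - A - A^-7

Answer: A^13 - A^9 + A^5 - A - A^-7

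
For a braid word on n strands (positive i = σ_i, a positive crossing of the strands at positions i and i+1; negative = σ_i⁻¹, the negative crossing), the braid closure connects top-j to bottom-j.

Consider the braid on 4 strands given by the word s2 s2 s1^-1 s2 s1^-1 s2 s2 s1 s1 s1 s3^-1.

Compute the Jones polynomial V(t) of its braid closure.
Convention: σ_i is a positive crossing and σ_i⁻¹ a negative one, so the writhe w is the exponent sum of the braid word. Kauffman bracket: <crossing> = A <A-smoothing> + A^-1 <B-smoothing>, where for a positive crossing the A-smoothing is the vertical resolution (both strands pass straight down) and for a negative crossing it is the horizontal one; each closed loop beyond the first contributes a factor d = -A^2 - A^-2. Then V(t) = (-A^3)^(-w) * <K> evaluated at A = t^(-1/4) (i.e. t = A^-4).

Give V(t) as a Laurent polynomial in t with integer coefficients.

t^10 - 4*t^9 + 6*t^8 - 8*t^7 + 9*t^6 - 8*t^5 + 7*t^4 - 4*t^3 + 2*t^2

Derivation:
The presented braid s2 s2 s1^-1 s2 s1^-1 s2 s2 s1 s1 s1 s3^-1 on 4 strands reduces by inverse Markov moves (closure unchanged at each step):
  Destabilize: the word has the form β·s3^-1 where s3^-1 occurs only as the final letter (β ∈ B_3); drop it and the last strand → 3 strands.
Reduced to β = s2 s2 s1^-1 s2 s1^-1 s2 s2 s1 s1 s1 on 3 strands, 10 crossings.
Compute on β:
Braid: s2 s2 s1^-1 s2 s1^-1 s2 s2 s1 s1 s1 on 3 strands, 10 crossings.
Writhe w = (#positive) - (#negative) = 8 - 2 = 6.
Computing the Kauffman bracket via state sum. There are 2^10 = 1024 states.
Smooth each crossing (0=||, 1=⌣⌢); contribution A^(Σ sign_k(1-2s_k)) * d^(L-1).
Tabulate the states by total A-exponent and number of loops L (A-exp: L × count):
  A^10: L=3 ×1
  A^8: L=2 ×7, L=4 ×3
  A^6: L=1 ×14, L=3 ×28, L=5 ×3
  A^4: L=2 ×88, L=4 ×31, L=6 ×1
  A^2: L=1 ×63, L=3 ×133, L=5 ×14
  A^0: L=2 ×159, L=4 ×91, L=6 ×2
  A^-2: L=3 ×180, L=5 ×30
  A^-4: L=4 ×116, L=6 ×4
  A^-6: L=5 ×45
  A^-8: L=6 ×10
  A^-10: L=7 ×1
Each group contributes A^e * Σ count * d^(L-1):
Powers of d = -A^2 - A^-2: d^2 = A^4 + 2 + A^-4; d^3 = -A^6 - 3*A^2 - 3*A^-2 - A^-6; d^4 = A^8 + 4*A^4 + 6 + 4*A^-4 + A^-8; d^5 = -A^10 - 5*A^6 - 10*A^2 - 10*A^-2 - 5*A^-6 - A^-10; d^6 = A^12 + 6*A^8 + 15*A^4 + 20 + 15*A^-4 + 6*A^-8 + A^-12.
  A^10 * (d^2) = A^14 + 2*A^10 + A^6
  A^8 * (7*d + 3*d^3) = -3*A^14 - 16*A^10 - 16*A^6 - 3*A^2
  A^6 * (14 + 28*d^2 + 3*d^4) = 3*A^14 + 40*A^10 + 88*A^6 + 40*A^2 + 3*A^-2
  A^4 * (88*d + 31*d^3 + d^5) = -A^14 - 36*A^10 - 191*A^6 - 191*A^2 - 36*A^-2 - A^-6
  A^2 * (63 + 133*d^2 + 14*d^4) = 14*A^10 + 189*A^6 + 413*A^2 + 189*A^-2 + 14*A^-6
  A^0 * (159*d + 91*d^3 + 2*d^5) = -2*A^10 - 101*A^6 - 452*A^2 - 452*A^-2 - 101*A^-6 - 2*A^-10
  A^-2 * (180*d^2 + 30*d^4) = 30*A^6 + 300*A^2 + 540*A^-2 + 300*A^-6 + 30*A^-10
  A^-4 * (116*d^3 + 4*d^5) = -4*A^6 - 136*A^2 - 388*A^-2 - 388*A^-6 - 136*A^-10 - 4*A^-14
  A^-6 * (45*d^4) = 45*A^2 + 180*A^-2 + 270*A^-6 + 180*A^-10 + 45*A^-14
  A^-8 * (10*d^5) = -10*A^2 - 50*A^-2 - 100*A^-6 - 100*A^-10 - 50*A^-14 - 10*A^-18
  A^-10 * (d^6) = A^2 + 6*A^-2 + 15*A^-6 + 20*A^-10 + 15*A^-14 + 6*A^-18 + A^-22
Summing the groups: <K> = 2*A^10 - 4*A^6 + 7*A^2 - 8*A^-2 + 9*A^-6 - 8*A^-10 + 6*A^-14 - 4*A^-18 + A^-22
Normalise by the writhe: (-A^3)^(-w) = (-A^3)^(-6) = A^-18, so f(A) = A^-18 * <K> = 2*A^-8 - 4*A^-12 + 7*A^-16 - 8*A^-20 + 9*A^-24 - 8*A^-28 + 6*A^-32 - 4*A^-36 + A^-40.
Substitute A = t^(-1/4), i.e. A^e → t^(-e/4): V(t) = t^10 - 4*t^9 + 6*t^8 - 8*t^7 + 9*t^6 - 8*t^5 + 7*t^4 - 4*t^3 + 2*t^2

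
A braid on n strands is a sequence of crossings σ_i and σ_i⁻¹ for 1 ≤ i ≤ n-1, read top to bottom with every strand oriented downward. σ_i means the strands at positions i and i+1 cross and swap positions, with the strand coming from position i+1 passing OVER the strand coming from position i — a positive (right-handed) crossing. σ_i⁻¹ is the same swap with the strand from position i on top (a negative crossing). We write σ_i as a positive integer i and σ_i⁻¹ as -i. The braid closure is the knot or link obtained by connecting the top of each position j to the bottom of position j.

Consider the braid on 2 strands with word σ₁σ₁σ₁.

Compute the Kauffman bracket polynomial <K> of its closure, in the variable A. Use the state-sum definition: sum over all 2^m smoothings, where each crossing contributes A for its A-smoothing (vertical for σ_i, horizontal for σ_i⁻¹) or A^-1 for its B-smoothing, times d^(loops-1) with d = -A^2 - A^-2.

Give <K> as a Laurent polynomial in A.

-A^5 - A^-3 + A^-7

Derivation:
Braid: s1 s1 s1 on 2 strands, 3 crossings.
Writhe w = (#positive) - (#negative) = 3 - 0 = 3.
Computing the Kauffman bracket via state sum. There are 2^3 = 8 states.
Smooth each crossing (0=||, 1=⌣⌢); contribution A^(Σ sign_k(1-2s_k)) * d^(L-1).
  state 000: A-exp=+3, loops=2, term = A^3 * d^1
  state 001: A-exp=+1, loops=1, term = A^1 * d^0
  state 010: A-exp=+1, loops=1, term = A^1 * d^0
  state 011: A-exp=-1, loops=2, term = A^-1 * d^1
  state 100: A-exp=+1, loops=1, term = A^1 * d^0
  state 101: A-exp=-1, loops=2, term = A^-1 * d^1
  state 110: A-exp=-1, loops=2, term = A^-1 * d^1
  state 111: A-exp=-3, loops=3, term = A^-3 * d^2
Collect the terms by A-exponent (count of states per loop number):
Powers of d = -A^2 - A^-2: d^2 = A^4 + 2 + A^-4.
  A^3 * (d) = -A^5 - A
  A^1 * (3) = 3*A
  A^-1 * (3*d) = -3*A - 3*A^-3
  A^-3 * (d^2) = A + 2*A^-3 + A^-7
Summing the groups: <K> = -A^5 - A^-3 + A^-7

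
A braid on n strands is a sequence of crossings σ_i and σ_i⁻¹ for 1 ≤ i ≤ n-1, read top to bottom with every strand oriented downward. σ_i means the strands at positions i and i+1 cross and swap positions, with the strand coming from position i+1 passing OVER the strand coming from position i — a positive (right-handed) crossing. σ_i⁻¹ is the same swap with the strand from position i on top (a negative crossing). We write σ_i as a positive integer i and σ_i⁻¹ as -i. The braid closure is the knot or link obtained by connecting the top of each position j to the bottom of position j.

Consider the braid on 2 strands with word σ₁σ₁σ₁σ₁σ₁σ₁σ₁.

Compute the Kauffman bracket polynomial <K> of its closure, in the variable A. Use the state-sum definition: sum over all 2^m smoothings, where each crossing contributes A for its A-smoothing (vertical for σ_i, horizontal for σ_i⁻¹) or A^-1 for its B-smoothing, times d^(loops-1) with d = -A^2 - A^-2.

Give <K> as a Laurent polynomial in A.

Braid: s1 s1 s1 s1 s1 s1 s1 on 2 strands, 7 crossings.
Writhe w = (#positive) - (#negative) = 7 - 0 = 7.
State-sum expansion of <K>. There are 2^7 = 128 states.
For each crossing: s=0 is the vertical smoothing, s=1 horizontal. Crossing k contributes A^(sign_k * (1 - 2*s_k)); loop factor d = -A^2 - A^-2.
Tabulate the states by total A-exponent and number of loops L (A-exp: L × count):
  A^7: L=2 ×1
  A^5: L=1 ×7
  A^3: L=2 ×21
  A^1: L=3 ×35
  A^-1: L=4 ×35
  A^-3: L=5 ×21
  A^-5: L=6 ×7
  A^-7: L=7 ×1
Each group contributes A^e * Σ count * d^(L-1):
Powers of d = -A^2 - A^-2: d^2 = A^4 + 2 + A^-4; d^3 = -A^6 - 3*A^2 - 3*A^-2 - A^-6; d^4 = A^8 + 4*A^4 + 6 + 4*A^-4 + A^-8; d^5 = -A^10 - 5*A^6 - 10*A^2 - 10*A^-2 - 5*A^-6 - A^-10; d^6 = A^12 + 6*A^8 + 15*A^4 + 20 + 15*A^-4 + 6*A^-8 + A^-12.
  A^7 * (d) = -A^9 - A^5
  A^5 * (7) = 7*A^5
  A^3 * (21*d) = -21*A^5 - 21*A
  A^1 * (35*d^2) = 35*A^5 + 70*A + 35*A^-3
  A^-1 * (35*d^3) = -35*A^5 - 105*A - 105*A^-3 - 35*A^-7
  A^-3 * (21*d^4) = 21*A^5 + 84*A + 126*A^-3 + 84*A^-7 + 21*A^-11
  A^-5 * (7*d^5) = -7*A^5 - 35*A - 70*A^-3 - 70*A^-7 - 35*A^-11 - 7*A^-15
  A^-7 * (d^6) = A^5 + 6*A + 15*A^-3 + 20*A^-7 + 15*A^-11 + 6*A^-15 + A^-19
Summing the groups: <K> = -A^9 - A + A^-3 - A^-7 + A^-11 - A^-15 + A^-19

Answer: -A^9 - A + A^-3 - A^-7 + A^-11 - A^-15 + A^-19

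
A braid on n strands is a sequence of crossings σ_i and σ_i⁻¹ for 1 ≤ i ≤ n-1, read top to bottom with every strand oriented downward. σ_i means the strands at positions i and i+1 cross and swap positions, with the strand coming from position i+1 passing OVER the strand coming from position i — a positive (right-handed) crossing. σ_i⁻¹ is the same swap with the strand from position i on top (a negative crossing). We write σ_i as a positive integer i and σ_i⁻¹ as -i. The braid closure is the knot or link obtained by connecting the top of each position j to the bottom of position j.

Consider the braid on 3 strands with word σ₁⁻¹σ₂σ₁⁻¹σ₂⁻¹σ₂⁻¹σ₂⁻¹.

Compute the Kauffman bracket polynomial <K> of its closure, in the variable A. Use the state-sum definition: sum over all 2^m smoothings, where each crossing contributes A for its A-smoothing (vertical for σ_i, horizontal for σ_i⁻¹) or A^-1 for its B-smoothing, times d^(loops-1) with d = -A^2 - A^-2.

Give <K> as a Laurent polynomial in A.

Braid: s1^-1 s2 s1^-1 s2^-1 s2^-1 s2^-1 on 3 strands, 6 crossings.
Writhe w = (#positive) - (#negative) = 1 - 5 = -4.
State-sum expansion of <K>. There are 2^6 = 64 states.
Each crossing splits two ways (0=vertical, 1=horizontal). The state's weight is A^(#A-smoothings - #B-smoothings) * d^(loops - 1).
Tabulate the states by total A-exponent and number of loops L (A-exp: L × count):
  A^6: L=4 ×1
  A^4: L=3 ×6
  A^2: L=2 ×12, L=4 ×3
  A^0: L=1 ×9, L=3 ×10, L=5 ×1
  A^-2: L=2 ×12, L=4 ×3
  A^-4: L=1 ×2, L=3 ×4
  A^-6: L=2 ×1
Each group contributes A^e * Σ count * d^(L-1):
Powers of d = -A^2 - A^-2: d^2 = A^4 + 2 + A^-4; d^3 = -A^6 - 3*A^2 - 3*A^-2 - A^-6; d^4 = A^8 + 4*A^4 + 6 + 4*A^-4 + A^-8.
  A^6 * (d^3) = -A^12 - 3*A^8 - 3*A^4 - 1
  A^4 * (6*d^2) = 6*A^8 + 12*A^4 + 6
  A^2 * (12*d + 3*d^3) = -3*A^8 - 21*A^4 - 21 - 3*A^-4
  A^0 * (9 + 10*d^2 + d^4) = A^8 + 14*A^4 + 35 + 14*A^-4 + A^-8
  A^-2 * (12*d + 3*d^3) = -3*A^4 - 21 - 21*A^-4 - 3*A^-8
  A^-4 * (2 + 4*d^2) = 4 + 10*A^-4 + 4*A^-8
  A^-6 * (d) = -A^-4 - A^-8
Summing the groups: <K> = -A^12 + A^8 - A^4 + 2 - A^-4 + A^-8

Answer: -A^12 + A^8 - A^4 + 2 - A^-4 + A^-8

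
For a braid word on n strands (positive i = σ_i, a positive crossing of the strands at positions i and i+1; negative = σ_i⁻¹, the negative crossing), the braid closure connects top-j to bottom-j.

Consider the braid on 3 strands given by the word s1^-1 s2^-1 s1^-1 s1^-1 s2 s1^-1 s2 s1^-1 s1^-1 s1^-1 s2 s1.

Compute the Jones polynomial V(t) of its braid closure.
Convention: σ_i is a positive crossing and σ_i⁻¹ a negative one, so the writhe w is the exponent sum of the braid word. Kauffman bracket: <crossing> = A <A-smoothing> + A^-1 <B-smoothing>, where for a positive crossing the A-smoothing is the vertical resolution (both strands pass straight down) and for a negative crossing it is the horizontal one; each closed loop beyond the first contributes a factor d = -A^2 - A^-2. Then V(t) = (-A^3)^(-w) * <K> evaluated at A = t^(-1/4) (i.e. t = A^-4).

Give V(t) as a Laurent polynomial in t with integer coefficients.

The presented braid s1^-1 s2^-1 s1^-1 s1^-1 s2 s1^-1 s2 s1^-1 s1^-1 s1^-1 s2 s1 on 3 strands reduces by inverse Markov moves (closure unchanged at each step):
  Deconjugate: the word is γ·β·γ⁻¹ with γ = s1^-1 (prefix) and γ⁻¹ = s1 (suffix); strip both.
  Deconjugate: the word is γ·β·γ⁻¹ with γ = s2^-1 (prefix) and γ⁻¹ = s2 (suffix); strip both.
Reduced to β = s1^-1 s1^-1 s2 s1^-1 s2 s1^-1 s1^-1 s1^-1 on 3 strands, 8 crossings.
Compute on β:
Braid: s1^-1 s1^-1 s2 s1^-1 s2 s1^-1 s1^-1 s1^-1 on 3 strands, 8 crossings.
Writhe w = (#positive) - (#negative) = 2 - 6 = -4.
State-sum expansion of <K>. There are 2^8 = 256 states.
For each crossing: s=0 is the vertical smoothing, s=1 horizontal. Crossing k contributes A^(sign_k * (1 - 2*s_k)); loop factor d = -A^2 - A^-2.
Tabulate the states by total A-exponent and number of loops L (A-exp: L × count):
  A^8: L=7 ×1
  A^6: L=6 ×8
  A^4: L=5 ×28
  A^2: L=4 ×55, L=6 ×1
  A^0: L=3 ×65, L=5 ×5
  A^-2: L=2 ×46, L=4 ×10
  A^-4: L=1 ×17, L=3 ×11
  A^-6: L=2 ×8
  A^-8: L=3 ×1
Each group contributes A^e * Σ count * d^(L-1):
Powers of d = -A^2 - A^-2: d^2 = A^4 + 2 + A^-4; d^3 = -A^6 - 3*A^2 - 3*A^-2 - A^-6; d^4 = A^8 + 4*A^4 + 6 + 4*A^-4 + A^-8; d^5 = -A^10 - 5*A^6 - 10*A^2 - 10*A^-2 - 5*A^-6 - A^-10; d^6 = A^12 + 6*A^8 + 15*A^4 + 20 + 15*A^-4 + 6*A^-8 + A^-12.
  A^8 * (d^6) = A^20 + 6*A^16 + 15*A^12 + 20*A^8 + 15*A^4 + 6 + A^-4
  A^6 * (8*d^5) = -8*A^16 - 40*A^12 - 80*A^8 - 80*A^4 - 40 - 8*A^-4
  A^4 * (28*d^4) = 28*A^12 + 112*A^8 + 168*A^4 + 112 + 28*A^-4
  A^2 * (55*d^3 + d^5) = -A^12 - 60*A^8 - 175*A^4 - 175 - 60*A^-4 - A^-8
  A^0 * (65*d^2 + 5*d^4) = 5*A^8 + 85*A^4 + 160 + 85*A^-4 + 5*A^-8
  A^-2 * (46*d + 10*d^3) = -10*A^4 - 76 - 76*A^-4 - 10*A^-8
  A^-4 * (17 + 11*d^2) = 11 + 39*A^-4 + 11*A^-8
  A^-6 * (8*d) = -8*A^-4 - 8*A^-8
  A^-8 * (d^2) = A^-4 + 2*A^-8 + A^-12
Summing the groups: <K> = A^20 - 2*A^16 + 2*A^12 - 3*A^8 + 3*A^4 - 2 + 2*A^-4 - A^-8 + A^-12
Normalise by the writhe: (-A^3)^(-w) = (-A^3)^(4) = A^12, so f(A) = A^12 * <K> = A^32 - 2*A^28 + 2*A^24 - 3*A^20 + 3*A^16 - 2*A^12 + 2*A^8 - A^4 + 1.
Substitute A = t^(-1/4), i.e. A^e → t^(-e/4): V(t) = 1 - t^-1 + 2*t^-2 - 2*t^-3 + 3*t^-4 - 3*t^-5 + 2*t^-6 - 2*t^-7 + t^-8

Answer: 1 - t^-1 + 2*t^-2 - 2*t^-3 + 3*t^-4 - 3*t^-5 + 2*t^-6 - 2*t^-7 + t^-8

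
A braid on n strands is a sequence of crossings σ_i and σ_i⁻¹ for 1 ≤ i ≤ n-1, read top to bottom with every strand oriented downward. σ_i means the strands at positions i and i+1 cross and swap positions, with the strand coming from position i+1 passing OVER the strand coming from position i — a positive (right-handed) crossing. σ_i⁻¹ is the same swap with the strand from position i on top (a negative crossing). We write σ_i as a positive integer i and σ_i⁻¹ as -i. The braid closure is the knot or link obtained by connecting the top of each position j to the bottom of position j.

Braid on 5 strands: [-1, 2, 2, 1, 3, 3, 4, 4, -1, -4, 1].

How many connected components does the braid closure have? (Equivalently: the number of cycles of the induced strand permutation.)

4

Derivation:
Track the strand permutation on 5 strands, starting from identity.
  step 1: s1^-1 swaps positions 1,2 -> [2 1 3 4 5]
  step 2: s2 swaps positions 2,3 -> [2 3 1 4 5]
  step 3: s2 swaps positions 2,3 -> [2 1 3 4 5]
  step 4: s1 swaps positions 1,2 -> [1 2 3 4 5]
  step 5: s3 swaps positions 3,4 -> [1 2 4 3 5]
  step 6: s3 swaps positions 3,4 -> [1 2 3 4 5]
  step 7: s4 swaps positions 4,5 -> [1 2 3 5 4]
  step 8: s4 swaps positions 4,5 -> [1 2 3 4 5]
  step 9: s1^-1 swaps positions 1,2 -> [2 1 3 4 5]
  step 10: s4^-1 swaps positions 4,5 -> [2 1 3 5 4]
  step 11: s1 swaps positions 1,2 -> [1 2 3 5 4]
Final permutation (position -> original strand): [1 2 3 5 4]
Closure components = cycle count of this permutation = 4.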